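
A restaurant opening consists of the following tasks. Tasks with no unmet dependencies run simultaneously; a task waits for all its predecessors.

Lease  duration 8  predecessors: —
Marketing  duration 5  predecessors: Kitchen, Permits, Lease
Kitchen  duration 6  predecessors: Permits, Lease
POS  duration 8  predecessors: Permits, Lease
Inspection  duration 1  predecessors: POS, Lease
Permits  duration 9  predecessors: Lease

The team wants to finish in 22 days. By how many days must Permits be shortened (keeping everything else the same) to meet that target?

6

Current finish: 28 days; target: 22.
Permits is on every critical path, so each day cut from Permits cuts the finish by one (this holds down to a finish of 20).
Need 28 − 22 = 6 days off Permits → Permits becomes 3 days, finish becomes 22.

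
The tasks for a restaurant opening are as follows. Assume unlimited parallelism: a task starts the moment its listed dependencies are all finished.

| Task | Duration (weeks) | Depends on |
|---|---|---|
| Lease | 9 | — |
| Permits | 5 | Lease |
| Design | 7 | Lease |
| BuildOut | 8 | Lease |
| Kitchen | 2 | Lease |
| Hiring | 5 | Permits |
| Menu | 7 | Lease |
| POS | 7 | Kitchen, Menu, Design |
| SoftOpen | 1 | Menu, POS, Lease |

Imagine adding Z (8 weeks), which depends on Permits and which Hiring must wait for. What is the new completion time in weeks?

27

Originally the plan takes 24 weeks.
With Z inserted, Hiring now waits for max(Permits, Z).
New critical path: Lease→Permits→Z→Hiring = 9+5+8+5 = 27 ⇒ 27 weeks.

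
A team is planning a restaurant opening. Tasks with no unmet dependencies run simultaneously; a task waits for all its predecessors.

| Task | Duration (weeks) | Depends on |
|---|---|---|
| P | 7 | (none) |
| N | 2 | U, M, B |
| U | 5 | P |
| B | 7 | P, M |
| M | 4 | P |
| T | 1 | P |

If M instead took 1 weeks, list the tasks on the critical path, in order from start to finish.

The binding path is P→M→B→N = 7+4+7+2 = 20; finish at 20 weeks.
M lies on that path, so at 1 week the path becomes 17 weeks.
That remains the longest chain; total 17 weeks.

P, M, B, N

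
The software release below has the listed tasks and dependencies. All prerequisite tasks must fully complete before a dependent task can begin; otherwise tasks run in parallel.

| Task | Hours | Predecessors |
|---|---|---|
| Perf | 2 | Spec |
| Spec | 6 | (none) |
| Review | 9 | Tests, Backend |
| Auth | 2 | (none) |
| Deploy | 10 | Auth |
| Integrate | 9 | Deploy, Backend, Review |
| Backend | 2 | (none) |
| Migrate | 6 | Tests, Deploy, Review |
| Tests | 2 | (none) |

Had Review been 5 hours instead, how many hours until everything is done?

The binding path is Auth→Deploy→Integrate = 2+10+9 = 21; finish at 21 hours.
The longest path through Review is only 20 hours, so Review has float 1.
The critical path is still Auth→Deploy→Integrate; finish is now 21 hours.

21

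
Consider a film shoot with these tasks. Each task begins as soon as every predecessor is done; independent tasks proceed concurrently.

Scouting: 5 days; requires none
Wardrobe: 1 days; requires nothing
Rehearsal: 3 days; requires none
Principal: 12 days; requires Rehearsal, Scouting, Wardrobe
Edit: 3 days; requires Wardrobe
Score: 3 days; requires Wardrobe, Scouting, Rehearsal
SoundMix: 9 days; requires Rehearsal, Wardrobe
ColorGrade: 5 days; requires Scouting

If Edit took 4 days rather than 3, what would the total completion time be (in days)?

17

The binding path is Scouting→Principal = 5+12 = 17; finish at 17 days.
The longest path through Edit is only 4 days, so Edit has float 13.
No other chain overtakes it, so the finish is 17 days.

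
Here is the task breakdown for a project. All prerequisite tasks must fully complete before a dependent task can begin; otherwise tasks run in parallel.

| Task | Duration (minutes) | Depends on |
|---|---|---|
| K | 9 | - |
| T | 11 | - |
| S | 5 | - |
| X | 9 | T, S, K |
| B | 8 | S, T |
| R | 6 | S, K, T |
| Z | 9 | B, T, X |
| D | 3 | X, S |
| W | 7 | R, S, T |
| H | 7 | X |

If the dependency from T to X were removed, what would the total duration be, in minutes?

28

With the dependency in place, T→X→Z = 11+9+9 = 29 sets the finish at 29 minutes.
Without T→X, X's earliest start moves from 11 to 9.
After: T→B→Z = 11+8+9 = 28 → 28 minutes.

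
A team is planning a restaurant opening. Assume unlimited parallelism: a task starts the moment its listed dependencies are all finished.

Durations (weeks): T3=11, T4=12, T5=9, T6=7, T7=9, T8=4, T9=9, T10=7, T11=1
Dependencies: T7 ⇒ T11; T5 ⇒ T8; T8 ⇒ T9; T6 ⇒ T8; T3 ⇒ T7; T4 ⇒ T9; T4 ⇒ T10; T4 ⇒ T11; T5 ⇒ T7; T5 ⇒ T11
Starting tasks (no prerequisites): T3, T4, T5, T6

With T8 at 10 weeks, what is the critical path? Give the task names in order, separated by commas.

T5, T8, T9

Critical path before the change: T5→T8→T9 = 9+4+9 = 22 giving 22 weeks.
T8 lies on that path, so at 10 weeks the path becomes 28 weeks.
No other chain overtakes it, so the finish is 28 weeks.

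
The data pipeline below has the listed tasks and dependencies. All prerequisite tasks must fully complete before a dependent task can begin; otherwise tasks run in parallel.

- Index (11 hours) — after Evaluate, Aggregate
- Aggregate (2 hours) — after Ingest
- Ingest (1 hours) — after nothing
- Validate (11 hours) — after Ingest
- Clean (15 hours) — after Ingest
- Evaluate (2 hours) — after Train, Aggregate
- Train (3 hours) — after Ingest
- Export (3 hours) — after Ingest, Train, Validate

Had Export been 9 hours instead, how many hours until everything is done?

21

Baseline: Ingest→Train→Evaluate→Index = 1+3+2+11 = 17 → 17 hours.
Export is off the critical path — its longest chain is 15 hours, giving 2 of slack.
New critical path: Ingest→Validate→Export = 1+11+9 = 21 ⇒ 21 hours.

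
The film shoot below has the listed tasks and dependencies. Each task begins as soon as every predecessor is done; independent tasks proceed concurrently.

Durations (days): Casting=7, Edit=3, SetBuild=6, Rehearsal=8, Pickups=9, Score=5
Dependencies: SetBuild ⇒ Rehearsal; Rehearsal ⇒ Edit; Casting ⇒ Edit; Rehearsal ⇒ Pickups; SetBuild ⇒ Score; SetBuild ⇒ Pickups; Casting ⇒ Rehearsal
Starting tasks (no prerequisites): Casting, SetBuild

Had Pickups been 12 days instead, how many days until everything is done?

Actual critical path: Casting→Rehearsal→Pickups = 7+8+9 = 24 ⇒ 24 days.
Pickups lies on that path, so at 12 days the path becomes 27 days.
That remains the longest chain; total 27 days.

27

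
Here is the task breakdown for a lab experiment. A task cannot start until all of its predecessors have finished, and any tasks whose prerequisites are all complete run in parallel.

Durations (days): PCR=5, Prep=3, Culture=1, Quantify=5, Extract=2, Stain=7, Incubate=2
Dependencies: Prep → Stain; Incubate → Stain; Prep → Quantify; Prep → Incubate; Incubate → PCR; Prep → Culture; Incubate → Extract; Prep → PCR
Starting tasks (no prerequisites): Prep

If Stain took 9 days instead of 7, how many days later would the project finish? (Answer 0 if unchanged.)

The binding path is Prep→Incubate→Stain = 3+2+7 = 12; finish at 12 days.
Stain lies on that path, so at 9 days the path becomes 14 days.
The critical path is still Prep→Incubate→Stain; finish is now 14 days.
Change in finish: 14 − 12 = +2 days.

2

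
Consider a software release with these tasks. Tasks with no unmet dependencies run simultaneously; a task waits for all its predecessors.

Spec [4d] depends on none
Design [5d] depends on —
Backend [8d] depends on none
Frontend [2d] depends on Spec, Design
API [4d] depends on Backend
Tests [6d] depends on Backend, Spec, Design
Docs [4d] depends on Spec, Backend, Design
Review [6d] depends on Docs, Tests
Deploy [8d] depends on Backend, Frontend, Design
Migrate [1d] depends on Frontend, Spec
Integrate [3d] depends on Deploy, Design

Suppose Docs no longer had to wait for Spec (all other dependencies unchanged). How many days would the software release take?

20

Before: longest chain Backend→Tests→Review = 8+6+6 = 20, finish 20.
Dropping Spec→Docs doesn't change Docs's earliest start (8); another predecessor still binds.
After: Backend→Tests→Review = 8+6+6 = 20 → 20 days.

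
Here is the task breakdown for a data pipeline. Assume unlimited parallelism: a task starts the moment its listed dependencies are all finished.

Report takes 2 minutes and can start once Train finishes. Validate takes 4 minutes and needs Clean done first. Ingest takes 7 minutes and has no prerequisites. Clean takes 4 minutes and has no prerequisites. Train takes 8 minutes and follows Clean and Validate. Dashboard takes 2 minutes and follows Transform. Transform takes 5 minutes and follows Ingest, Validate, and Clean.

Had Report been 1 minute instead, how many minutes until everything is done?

17

As given, the longest chain is Clean→Validate→Train→Report = 4+4+8+2 = 18, so the finish is 18 minutes.
Report lies on that path, so at 1 minute the path becomes 17 minutes.
No other chain overtakes it, so the finish is 17 minutes.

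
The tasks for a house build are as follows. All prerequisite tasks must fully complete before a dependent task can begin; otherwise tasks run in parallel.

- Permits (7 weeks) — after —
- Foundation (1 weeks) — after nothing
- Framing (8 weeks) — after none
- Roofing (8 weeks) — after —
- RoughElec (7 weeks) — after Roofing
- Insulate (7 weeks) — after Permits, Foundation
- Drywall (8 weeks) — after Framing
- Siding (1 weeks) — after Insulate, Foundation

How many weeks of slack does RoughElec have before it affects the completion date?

1

Critical path: Framing→Drywall = 8+8 = 16, so the finish is 16 weeks.
Longest path through RoughElec: 15 weeks (earliest finish 15, latest finish 16).
Slack of RoughElec = 9 − 8 = 1 week.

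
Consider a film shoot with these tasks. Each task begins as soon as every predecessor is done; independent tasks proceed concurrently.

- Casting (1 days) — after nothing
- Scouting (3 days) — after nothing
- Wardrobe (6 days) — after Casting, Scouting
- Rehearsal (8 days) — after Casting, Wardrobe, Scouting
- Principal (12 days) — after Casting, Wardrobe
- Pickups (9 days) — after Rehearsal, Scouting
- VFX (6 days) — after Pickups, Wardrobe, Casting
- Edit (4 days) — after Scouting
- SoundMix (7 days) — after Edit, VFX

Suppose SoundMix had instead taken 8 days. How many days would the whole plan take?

40

Baseline: Scouting→Wardrobe→Rehearsal→Pickups→VFX→SoundMix = 3+6+8+9+6+7 = 39 → 39 days.
SoundMix is on the critical path; changing it to 8 makes that path 40 days.
No other chain overtakes it, so the finish is 40 days.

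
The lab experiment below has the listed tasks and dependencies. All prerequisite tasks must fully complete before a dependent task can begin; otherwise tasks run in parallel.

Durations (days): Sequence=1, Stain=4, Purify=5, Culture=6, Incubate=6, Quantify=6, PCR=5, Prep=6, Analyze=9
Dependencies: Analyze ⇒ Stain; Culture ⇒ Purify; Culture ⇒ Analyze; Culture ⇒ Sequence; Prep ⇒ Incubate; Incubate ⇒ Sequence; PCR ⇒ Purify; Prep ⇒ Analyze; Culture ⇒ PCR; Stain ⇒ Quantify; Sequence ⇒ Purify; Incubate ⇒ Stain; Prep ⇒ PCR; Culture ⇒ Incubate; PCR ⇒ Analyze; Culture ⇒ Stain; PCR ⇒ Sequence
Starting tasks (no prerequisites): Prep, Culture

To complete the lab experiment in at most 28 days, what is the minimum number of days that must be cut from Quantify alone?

Current finish: 30 days; target: 28.
Quantify is on every critical path, so each day cut from Quantify cuts the finish by one (this holds down to a finish of 25).
Need 30 − 28 = 2 days off Quantify → Quantify becomes 4 days, finish becomes 28.

2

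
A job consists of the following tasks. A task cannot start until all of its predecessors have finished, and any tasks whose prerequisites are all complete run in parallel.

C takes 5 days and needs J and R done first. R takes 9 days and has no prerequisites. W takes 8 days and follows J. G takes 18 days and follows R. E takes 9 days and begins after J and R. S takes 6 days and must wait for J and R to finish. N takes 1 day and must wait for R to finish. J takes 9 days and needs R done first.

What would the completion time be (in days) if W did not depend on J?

With the dependency in place, R→J→E = 9+9+9 = 27 sets the finish at 27 days.
Without J→W, W's earliest start moves from 18 to 0.
The longest chain is now R→J→E = 9+9+9 = 27, so the job takes 27 days.

27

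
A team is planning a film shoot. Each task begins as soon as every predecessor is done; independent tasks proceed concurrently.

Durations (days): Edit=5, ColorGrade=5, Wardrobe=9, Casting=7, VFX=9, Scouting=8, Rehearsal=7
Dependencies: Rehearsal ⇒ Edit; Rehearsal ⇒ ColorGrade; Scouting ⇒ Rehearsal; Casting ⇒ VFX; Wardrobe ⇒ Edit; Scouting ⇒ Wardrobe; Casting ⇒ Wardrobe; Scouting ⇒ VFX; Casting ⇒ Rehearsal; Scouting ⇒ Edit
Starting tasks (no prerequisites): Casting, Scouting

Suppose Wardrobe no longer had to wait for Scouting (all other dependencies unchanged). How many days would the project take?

Original critical path: Scouting→Wardrobe→Edit = 8+9+5 = 22 ⇒ 22 days.
Without Scouting→Wardrobe, Wardrobe's earliest start moves from 8 to 7.
After: Casting→Wardrobe→Edit = 7+9+5 = 21 → 21 days.

21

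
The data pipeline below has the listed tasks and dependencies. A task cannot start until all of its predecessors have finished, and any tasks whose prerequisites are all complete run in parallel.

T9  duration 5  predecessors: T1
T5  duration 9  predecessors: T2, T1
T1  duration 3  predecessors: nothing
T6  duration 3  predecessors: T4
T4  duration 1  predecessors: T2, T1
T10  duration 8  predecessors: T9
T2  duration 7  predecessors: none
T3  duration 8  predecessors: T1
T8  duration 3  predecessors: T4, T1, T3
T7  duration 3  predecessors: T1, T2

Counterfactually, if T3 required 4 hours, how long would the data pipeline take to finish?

16

As given, the longest chain is T1→T9→T10 = 3+5+8 = 16, so the finish is 16 hours.
T3 has 2 hours of float (longest path through it is 14).
The critical path is still T1→T9→T10; finish is now 16 hours.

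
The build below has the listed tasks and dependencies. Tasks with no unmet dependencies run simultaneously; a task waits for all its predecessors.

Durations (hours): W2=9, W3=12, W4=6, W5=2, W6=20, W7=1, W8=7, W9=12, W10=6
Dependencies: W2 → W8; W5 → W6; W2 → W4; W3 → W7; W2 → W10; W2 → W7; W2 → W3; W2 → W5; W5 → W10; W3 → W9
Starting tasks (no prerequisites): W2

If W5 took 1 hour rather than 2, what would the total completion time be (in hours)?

33

Critical path before the change: W2→W3→W9 = 9+12+12 = 33 giving 33 hours.
The longest path through W5 is only 31 hours, so W5 has float 2.
The critical path is still W2→W3→W9; finish is now 33 hours.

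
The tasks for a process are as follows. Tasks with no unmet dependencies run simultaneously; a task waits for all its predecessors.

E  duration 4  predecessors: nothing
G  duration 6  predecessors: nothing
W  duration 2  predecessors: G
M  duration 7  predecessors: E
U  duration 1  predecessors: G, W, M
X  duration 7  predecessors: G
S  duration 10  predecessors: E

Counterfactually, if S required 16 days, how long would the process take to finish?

Critical path before the change: E→S = 4+10 = 14 giving 14 days.
S is on the critical path; changing it to 16 makes that path 20 days.
That remains the longest chain; total 20 days.

20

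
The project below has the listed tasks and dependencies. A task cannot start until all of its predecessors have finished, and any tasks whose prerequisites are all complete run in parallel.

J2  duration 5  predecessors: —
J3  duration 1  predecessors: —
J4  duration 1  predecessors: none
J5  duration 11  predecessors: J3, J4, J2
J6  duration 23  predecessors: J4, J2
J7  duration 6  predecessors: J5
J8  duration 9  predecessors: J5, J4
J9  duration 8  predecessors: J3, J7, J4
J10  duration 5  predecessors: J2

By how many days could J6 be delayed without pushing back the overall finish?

2

The longest chain is J2→J5→J7→J9 = 5+11+6+8 = 30; overall finish 30 days.
J6 finishes as early as 28 and must finish by 30.
Float = 30 − 28 = 2.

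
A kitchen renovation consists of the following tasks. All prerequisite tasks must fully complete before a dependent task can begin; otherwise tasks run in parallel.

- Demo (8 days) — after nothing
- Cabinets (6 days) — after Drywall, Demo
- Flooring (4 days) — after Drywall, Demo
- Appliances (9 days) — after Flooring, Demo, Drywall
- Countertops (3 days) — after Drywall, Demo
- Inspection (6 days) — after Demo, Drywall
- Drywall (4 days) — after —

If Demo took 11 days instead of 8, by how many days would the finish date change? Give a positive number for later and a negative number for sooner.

3

Baseline: Demo→Flooring→Appliances = 8+4+9 = 21 → 21 days.
Since Demo is critical, the +3 change carries straight to that chain (now 24 days).
That remains the longest chain; total 24 days.
Change in finish: 24 − 21 = +3 days.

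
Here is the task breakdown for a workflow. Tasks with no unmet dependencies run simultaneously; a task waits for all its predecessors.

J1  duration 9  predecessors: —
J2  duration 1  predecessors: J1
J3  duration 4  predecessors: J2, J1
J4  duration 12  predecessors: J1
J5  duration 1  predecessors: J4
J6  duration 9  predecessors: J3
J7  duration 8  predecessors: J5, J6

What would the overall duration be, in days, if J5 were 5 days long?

34

As given, the longest chain is J1→J2→J3→J6→J7 = 9+1+4+9+8 = 31, so the finish is 31 days.
J5 has 1 day of float (longest path through it is 30).
Now J1→J4→J5→J7 = 9+12+5+8 = 34 is longest, so the finish becomes 34 days.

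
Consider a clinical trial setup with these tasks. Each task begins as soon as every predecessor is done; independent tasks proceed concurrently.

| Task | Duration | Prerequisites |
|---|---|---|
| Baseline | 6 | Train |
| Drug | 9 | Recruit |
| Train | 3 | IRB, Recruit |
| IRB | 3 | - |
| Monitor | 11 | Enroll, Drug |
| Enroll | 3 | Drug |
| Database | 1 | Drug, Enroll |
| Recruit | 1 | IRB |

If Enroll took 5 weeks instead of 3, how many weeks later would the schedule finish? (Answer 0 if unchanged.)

Baseline: IRB→Recruit→Drug→Enroll→Monitor = 3+1+9+3+11 = 27 → 27 weeks.
Enroll is on the critical path; changing it to 5 makes that path 29 weeks.
The critical path is still IRB→Recruit→Drug→Enroll→Monitor; finish is now 29 weeks.
Change in finish: 29 − 27 = +2 weeks.

2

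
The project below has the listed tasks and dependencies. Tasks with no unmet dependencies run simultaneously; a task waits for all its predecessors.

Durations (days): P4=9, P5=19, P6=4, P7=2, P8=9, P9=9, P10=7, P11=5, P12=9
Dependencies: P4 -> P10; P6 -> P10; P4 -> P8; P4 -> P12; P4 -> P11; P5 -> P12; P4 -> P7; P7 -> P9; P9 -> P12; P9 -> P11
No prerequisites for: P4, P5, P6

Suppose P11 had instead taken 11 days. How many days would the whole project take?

As given, the longest chain is P4→P7→P9→P12 = 9+2+9+9 = 29, so the finish is 29 days.
The longest path through P11 is only 25 days, so P11 has float 4.
New critical path: P4→P7→P9→P11 = 9+2+9+11 = 31 ⇒ 31 days.

31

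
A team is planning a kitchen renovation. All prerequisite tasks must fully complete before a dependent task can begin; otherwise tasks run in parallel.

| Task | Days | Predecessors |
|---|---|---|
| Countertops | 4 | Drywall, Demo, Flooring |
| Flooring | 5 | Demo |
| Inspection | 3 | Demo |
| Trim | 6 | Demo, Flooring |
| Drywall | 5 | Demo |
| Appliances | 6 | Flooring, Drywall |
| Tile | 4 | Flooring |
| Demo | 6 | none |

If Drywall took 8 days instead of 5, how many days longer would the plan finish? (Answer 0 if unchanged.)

3

Baseline: Demo→Drywall→Appliances = 6+5+6 = 17 → 17 days.
Since Drywall is critical, the +3 change carries straight to that chain (now 20 days).
No other chain overtakes it, so the finish is 20 days.
Change in finish: 20 − 17 = +3 days.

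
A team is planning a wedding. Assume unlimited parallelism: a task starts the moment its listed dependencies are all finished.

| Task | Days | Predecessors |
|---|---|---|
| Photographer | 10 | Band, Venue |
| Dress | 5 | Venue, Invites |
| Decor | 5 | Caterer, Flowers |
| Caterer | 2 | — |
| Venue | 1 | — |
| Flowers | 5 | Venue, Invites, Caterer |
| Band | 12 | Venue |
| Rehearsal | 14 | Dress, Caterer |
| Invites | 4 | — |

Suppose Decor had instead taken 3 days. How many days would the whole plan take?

23

Baseline: Venue→Band→Photographer = 1+12+10 = 23 → 23 days.
Decor has 9 days of float (longest path through it is 14).
No other chain overtakes it, so the finish is 23 days.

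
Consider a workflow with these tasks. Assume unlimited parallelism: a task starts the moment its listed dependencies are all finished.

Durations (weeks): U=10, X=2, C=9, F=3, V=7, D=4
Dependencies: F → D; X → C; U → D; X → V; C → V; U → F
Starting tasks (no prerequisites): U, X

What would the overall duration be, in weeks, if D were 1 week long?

18

Actual critical path: X→C→V = 2+9+7 = 18 ⇒ 18 weeks.
D is off the critical path — its longest chain is 17 weeks, giving 1 of slack.
No other chain overtakes it, so the finish is 18 weeks.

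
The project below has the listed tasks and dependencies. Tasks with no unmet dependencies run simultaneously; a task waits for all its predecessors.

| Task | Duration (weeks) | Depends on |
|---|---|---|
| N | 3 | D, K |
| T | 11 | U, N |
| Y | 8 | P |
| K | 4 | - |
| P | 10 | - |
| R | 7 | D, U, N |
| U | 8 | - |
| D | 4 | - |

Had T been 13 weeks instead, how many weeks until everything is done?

21

Critical path before the change: U→T = 8+11 = 19 giving 19 weeks.
T is on the critical path; changing it to 13 makes that path 21 weeks.
The critical path is still U→T; finish is now 21 weeks.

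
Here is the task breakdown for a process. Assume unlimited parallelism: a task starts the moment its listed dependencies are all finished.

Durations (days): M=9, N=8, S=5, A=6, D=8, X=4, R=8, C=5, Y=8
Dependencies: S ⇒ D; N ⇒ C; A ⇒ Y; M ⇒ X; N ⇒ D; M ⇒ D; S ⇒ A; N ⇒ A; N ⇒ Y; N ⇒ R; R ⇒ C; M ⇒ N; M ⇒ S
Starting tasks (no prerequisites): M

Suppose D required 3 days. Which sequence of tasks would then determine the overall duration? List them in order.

Actual critical path: M→N→A→Y = 9+8+6+8 = 31 ⇒ 31 days.
D has 6 days of float (longest path through it is 25).
No other chain overtakes it, so the finish is 31 days.

M, N, A, Y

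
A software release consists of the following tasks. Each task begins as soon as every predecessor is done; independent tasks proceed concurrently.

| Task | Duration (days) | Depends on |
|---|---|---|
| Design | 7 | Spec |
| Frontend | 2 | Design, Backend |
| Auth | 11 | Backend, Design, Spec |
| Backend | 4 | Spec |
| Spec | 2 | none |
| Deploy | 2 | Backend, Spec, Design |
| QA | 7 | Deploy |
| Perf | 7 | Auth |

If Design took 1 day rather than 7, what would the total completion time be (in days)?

As given, the longest chain is Spec→Design→Auth→Perf = 2+7+11+7 = 27, so the finish is 27 days.
Design lies on that path, so at 1 day the path becomes 21 days.
New critical path: Spec→Backend→Auth→Perf = 2+4+11+7 = 24 ⇒ 24 days.

24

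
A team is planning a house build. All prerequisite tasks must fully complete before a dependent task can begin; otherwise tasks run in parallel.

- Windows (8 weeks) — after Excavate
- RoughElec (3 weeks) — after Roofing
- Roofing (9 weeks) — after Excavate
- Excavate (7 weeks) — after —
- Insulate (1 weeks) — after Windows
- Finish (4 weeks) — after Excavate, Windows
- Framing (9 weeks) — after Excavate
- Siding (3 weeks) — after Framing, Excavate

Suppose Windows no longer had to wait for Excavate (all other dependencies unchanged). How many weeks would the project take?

Before: longest chain Excavate→Framing→Siding = 7+9+3 = 19, finish 19.
Without Excavate→Windows, Windows's earliest start moves from 7 to 0.
After: Excavate→Framing→Siding = 7+9+3 = 19 → 19 weeks.

19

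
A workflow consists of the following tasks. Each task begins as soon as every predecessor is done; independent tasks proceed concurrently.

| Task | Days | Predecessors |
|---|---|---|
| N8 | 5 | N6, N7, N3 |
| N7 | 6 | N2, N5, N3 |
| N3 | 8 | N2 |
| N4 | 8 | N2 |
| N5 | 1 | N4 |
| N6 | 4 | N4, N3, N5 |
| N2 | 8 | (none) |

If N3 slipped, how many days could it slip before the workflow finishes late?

1

The longest chain is N2→N4→N5→N7→N8 = 8+8+1+6+5 = 28; overall finish 28 days.
The longest chain containing N3 totals 27 days.
Float = 28 − 27 = 1.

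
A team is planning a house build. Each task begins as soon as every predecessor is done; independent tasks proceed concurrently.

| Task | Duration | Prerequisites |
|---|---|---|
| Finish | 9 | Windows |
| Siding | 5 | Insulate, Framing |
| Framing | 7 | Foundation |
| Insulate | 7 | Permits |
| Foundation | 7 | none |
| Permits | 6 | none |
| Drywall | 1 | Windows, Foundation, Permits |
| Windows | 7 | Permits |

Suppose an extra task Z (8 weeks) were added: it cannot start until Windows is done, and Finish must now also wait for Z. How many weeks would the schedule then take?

30

Originally the schedule takes 22 weeks.
With Z inserted, Finish now waits for max(Windows, Z).
New critical path: Permits→Windows→Z→Finish = 6+7+8+9 = 30 ⇒ 30 weeks.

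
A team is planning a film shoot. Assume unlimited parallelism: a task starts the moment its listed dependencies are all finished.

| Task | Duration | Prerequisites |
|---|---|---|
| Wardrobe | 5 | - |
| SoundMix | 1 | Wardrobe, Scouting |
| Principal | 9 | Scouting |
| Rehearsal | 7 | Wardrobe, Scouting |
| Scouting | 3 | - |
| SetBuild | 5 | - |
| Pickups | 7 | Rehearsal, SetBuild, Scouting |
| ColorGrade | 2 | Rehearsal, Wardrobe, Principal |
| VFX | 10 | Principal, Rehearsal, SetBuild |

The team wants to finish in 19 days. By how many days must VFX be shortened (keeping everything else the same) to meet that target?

Current finish: 22 days; target: 19.
VFX is on every critical path, so each day cut from VFX cuts the finish by one (this holds down to a finish of 19).
Need 22 − 19 = 3 days off VFX → VFX becomes 7 days, finish becomes 19.

3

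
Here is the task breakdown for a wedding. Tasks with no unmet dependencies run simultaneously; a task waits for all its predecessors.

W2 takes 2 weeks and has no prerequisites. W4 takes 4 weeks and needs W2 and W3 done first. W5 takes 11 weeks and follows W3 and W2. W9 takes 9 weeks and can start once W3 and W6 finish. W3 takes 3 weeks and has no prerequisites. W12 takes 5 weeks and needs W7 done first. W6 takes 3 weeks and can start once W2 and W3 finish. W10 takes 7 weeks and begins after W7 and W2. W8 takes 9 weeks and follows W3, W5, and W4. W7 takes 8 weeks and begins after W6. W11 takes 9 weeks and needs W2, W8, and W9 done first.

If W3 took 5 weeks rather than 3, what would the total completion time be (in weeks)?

Critical path before the change: W3→W5→W8→W11 = 3+11+9+9 = 32 giving 32 weeks.
Since W3 is critical, the +2 change carries straight to that chain (now 34 weeks).
The critical path is still W3→W5→W8→W11; finish is now 34 weeks.

34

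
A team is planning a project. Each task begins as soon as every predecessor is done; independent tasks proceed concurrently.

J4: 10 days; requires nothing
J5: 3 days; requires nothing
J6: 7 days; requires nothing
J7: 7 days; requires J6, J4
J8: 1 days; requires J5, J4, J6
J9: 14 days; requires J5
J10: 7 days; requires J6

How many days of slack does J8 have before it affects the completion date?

Critical path: J4→J7 = 10+7 = 17, so the finish is 17 days.
J8 finishes as early as 11 and must finish by 17.
So J8 can slip 17 − 11 = 6 days.

6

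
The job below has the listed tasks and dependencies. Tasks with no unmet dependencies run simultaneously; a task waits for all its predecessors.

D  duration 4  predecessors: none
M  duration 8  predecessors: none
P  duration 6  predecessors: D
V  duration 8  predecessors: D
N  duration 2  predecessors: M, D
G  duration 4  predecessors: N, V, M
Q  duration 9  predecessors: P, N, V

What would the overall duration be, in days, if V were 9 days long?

Critical path before the change: D→V→Q = 4+8+9 = 21 giving 21 days.
Since V is critical, the +1 change carries straight to that chain (now 22 days).
The critical path is still D→V→Q; finish is now 22 days.

22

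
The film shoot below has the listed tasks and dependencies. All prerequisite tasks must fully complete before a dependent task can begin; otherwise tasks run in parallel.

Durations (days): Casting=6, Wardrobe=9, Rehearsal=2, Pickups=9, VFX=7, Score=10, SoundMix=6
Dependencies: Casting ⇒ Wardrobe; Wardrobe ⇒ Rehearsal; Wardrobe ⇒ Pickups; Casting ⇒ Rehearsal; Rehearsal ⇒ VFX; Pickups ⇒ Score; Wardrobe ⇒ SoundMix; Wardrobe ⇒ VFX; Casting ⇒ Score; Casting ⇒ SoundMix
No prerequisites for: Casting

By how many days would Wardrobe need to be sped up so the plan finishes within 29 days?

Current finish: 34 days; target: 29.
Wardrobe is on every critical path, so each day cut from Wardrobe cuts the finish by one (this holds down to a finish of 26).
Need 34 − 29 = 5 days off Wardrobe → Wardrobe becomes 4 days, finish becomes 29.

5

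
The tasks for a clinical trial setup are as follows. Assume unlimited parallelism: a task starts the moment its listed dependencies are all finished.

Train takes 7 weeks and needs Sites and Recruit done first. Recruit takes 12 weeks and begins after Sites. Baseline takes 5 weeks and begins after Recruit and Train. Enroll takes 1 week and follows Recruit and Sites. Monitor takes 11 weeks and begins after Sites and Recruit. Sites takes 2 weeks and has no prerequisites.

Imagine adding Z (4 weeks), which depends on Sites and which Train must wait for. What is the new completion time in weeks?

Originally the project takes 26 weeks.
With Z inserted, Train now waits for max(Sites, Recruit, Z).
New critical path: Sites→Recruit→Train→Baseline = 2+12+7+5 = 26 ⇒ 26 weeks.

26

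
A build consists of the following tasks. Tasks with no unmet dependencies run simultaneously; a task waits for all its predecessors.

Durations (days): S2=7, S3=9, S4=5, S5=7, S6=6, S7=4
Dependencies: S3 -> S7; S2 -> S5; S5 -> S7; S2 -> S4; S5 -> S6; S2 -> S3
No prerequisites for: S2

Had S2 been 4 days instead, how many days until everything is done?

17

Critical path before the change: S2→S3→S7 = 7+9+4 = 20 giving 20 days.
Since S2 is critical, the -3 change carries straight to that chain (now 17 days).
No other chain overtakes it, so the finish is 17 days.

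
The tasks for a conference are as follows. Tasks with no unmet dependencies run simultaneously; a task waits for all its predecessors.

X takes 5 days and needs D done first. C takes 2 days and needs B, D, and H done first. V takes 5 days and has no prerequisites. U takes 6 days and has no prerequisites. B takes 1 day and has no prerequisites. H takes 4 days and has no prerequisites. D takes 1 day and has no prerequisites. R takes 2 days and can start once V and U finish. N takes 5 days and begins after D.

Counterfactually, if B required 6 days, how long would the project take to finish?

8

As given, the longest chain is U→R = 6+2 = 8, so the finish is 8 days.
B is off the critical path — its longest chain is 3 days, giving 5 of slack.
New critical path: B→C = 6+2 = 8 ⇒ 8 days.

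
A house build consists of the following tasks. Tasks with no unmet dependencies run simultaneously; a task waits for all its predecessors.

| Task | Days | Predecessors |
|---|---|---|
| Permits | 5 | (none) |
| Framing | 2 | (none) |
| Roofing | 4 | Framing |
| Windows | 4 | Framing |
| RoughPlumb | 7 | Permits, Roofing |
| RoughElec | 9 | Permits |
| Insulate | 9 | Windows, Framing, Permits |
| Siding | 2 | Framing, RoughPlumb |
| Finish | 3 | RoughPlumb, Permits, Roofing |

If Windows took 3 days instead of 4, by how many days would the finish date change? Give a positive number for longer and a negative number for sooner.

Critical path before the change: Framing→Roofing→RoughPlumb→Finish = 2+4+7+3 = 16 giving 16 days.
Windows is off the critical path — its longest chain is 15 days, giving 1 of slack.
The critical path is still Framing→Roofing→RoughPlumb→Finish; finish is now 16 days.
Change in finish: 16 − 16 = +0 days.

0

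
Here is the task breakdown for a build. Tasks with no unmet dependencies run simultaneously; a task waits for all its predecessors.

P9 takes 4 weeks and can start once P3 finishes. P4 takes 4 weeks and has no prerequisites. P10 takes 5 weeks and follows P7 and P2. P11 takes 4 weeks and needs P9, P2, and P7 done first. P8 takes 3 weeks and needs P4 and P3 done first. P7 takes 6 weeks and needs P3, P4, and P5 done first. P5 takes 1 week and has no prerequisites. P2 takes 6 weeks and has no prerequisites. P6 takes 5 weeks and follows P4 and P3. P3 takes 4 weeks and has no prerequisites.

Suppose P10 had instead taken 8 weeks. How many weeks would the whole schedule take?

As given, the longest chain is P3→P7→P10 = 4+6+5 = 15, so the finish is 15 weeks.
Since P10 is critical, the +3 change carries straight to that chain (now 18 weeks).
No other chain overtakes it, so the finish is 18 weeks.

18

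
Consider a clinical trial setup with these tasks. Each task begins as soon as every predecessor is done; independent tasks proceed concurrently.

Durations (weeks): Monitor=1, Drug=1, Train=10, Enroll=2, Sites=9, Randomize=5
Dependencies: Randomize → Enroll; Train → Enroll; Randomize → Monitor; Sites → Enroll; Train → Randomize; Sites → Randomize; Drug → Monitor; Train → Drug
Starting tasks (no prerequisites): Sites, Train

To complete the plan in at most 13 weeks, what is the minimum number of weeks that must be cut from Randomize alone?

4

Current finish: 17 weeks; target: 13.
Randomize is on every critical path, so each week cut from Randomize cuts the finish by one (this holds down to a finish of 13).
Need 17 − 13 = 4 weeks off Randomize → Randomize becomes 1 week, finish becomes 13.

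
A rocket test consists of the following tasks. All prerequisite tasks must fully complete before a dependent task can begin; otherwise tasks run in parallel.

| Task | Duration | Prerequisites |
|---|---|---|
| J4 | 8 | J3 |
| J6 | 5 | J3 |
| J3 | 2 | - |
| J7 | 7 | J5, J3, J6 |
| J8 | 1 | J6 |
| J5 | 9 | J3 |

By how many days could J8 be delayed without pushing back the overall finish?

Critical path: J3→J5→J7 = 2+9+7 = 18, so the finish is 18 days.
J8 finishes as early as 8 and must finish by 18.
So J8 can slip 18 − 8 = 10 days.

10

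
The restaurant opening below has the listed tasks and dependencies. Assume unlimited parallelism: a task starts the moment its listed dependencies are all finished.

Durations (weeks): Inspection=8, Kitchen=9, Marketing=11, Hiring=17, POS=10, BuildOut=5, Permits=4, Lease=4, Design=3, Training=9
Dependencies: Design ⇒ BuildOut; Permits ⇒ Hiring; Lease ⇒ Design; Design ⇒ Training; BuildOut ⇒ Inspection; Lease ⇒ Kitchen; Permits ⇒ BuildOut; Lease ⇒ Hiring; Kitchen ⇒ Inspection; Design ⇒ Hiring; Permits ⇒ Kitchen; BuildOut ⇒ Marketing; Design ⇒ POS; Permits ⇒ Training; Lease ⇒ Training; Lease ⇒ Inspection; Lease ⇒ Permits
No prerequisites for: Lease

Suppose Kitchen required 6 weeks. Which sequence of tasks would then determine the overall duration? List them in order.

Lease, Permits, Hiring

Actual critical path: Lease→Permits→Kitchen→Inspection = 4+4+9+8 = 25 ⇒ 25 weeks.
Since Kitchen is critical, the -3 change carries straight to that chain (now 22 weeks).
Now Lease→Permits→Hiring = 4+4+17 = 25 is longest, so the finish becomes 25 weeks.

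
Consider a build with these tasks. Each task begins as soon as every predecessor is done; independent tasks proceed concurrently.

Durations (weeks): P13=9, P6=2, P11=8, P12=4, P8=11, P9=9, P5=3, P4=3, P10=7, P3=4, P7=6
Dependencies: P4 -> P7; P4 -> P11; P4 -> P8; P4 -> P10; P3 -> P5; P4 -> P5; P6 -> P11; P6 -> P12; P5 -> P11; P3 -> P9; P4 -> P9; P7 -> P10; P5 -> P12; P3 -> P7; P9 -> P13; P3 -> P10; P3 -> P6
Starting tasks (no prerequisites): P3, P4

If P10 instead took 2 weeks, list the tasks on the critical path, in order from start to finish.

Critical path before the change: P3→P9→P13 = 4+9+9 = 22 giving 22 weeks.
The longest path through P10 is only 17 weeks, so P10 has float 5.
That remains the longest chain; total 22 weeks.

P3, P9, P13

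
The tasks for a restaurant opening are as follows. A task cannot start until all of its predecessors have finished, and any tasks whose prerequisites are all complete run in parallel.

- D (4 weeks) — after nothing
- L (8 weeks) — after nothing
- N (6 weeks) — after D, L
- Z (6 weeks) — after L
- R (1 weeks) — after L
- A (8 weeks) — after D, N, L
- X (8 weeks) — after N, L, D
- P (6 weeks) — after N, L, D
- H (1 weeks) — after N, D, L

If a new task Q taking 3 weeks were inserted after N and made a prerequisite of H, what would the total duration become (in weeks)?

Originally the project takes 22 weeks.
With Q inserted, H now waits for max(N, D, L, Q).
New critical path: L→N→A = 8+6+8 = 22 ⇒ 22 weeks.

22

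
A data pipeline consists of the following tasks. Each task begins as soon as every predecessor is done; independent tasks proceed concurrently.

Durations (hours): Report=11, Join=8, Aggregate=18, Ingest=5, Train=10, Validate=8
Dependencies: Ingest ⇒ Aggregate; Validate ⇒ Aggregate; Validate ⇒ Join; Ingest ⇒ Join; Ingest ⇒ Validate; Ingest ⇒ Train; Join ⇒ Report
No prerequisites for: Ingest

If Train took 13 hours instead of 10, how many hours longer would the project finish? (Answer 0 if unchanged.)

0

The binding path is Ingest→Validate→Join→Report = 5+8+8+11 = 32; finish at 32 hours.
The longest path through Train is only 15 hours, so Train has float 17.
The critical path is still Ingest→Validate→Join→Report; finish is now 32 hours.
Change in finish: 32 − 32 = +0 hours.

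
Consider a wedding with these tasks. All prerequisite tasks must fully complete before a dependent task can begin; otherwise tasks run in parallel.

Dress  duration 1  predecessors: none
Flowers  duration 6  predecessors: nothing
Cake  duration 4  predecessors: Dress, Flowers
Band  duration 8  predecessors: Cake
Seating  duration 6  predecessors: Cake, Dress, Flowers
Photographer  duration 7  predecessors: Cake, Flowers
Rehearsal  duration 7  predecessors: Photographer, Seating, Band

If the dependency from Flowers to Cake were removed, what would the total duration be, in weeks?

With the dependency in place, Flowers→Cake→Band→Rehearsal = 6+4+8+7 = 25 sets the finish at 25 weeks.
Without Flowers→Cake, Cake's earliest start moves from 6 to 1.
After: Dress→Cake→Band→Rehearsal = 1+4+8+7 = 20 → 20 weeks.

20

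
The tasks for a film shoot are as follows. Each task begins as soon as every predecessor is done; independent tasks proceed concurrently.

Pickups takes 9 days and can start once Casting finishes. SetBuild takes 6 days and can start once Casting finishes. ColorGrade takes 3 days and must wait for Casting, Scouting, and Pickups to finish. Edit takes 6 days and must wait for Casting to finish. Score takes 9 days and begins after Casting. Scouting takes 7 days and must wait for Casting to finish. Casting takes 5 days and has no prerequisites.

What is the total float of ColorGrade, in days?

0

Casting→Pickups→ColorGrade = 5+9+3 = 17 sets the makespan at 17 days.
Longest path through ColorGrade: 17 days (earliest finish 17, latest finish 17).
So ColorGrade can slip 17 − 17 = 0 days.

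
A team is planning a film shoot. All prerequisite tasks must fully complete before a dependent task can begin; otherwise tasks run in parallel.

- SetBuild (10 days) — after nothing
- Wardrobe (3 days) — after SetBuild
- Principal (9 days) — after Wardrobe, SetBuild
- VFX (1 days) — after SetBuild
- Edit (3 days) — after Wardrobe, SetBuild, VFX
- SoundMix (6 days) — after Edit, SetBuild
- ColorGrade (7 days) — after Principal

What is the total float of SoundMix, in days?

7

Critical path: SetBuild→Wardrobe→Principal→ColorGrade = 10+3+9+7 = 29, so the finish is 29 days.
The longest chain containing SoundMix totals 22 days.
So SoundMix can slip 29 − 22 = 7 days.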